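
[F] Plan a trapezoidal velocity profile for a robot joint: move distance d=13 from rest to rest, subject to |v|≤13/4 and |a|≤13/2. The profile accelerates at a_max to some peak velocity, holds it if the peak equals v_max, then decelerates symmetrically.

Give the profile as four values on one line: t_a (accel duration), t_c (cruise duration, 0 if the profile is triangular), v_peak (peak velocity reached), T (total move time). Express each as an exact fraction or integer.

t_a=1/2 t_c=7/2 v_peak=13/4 T=9/2

v_max²/a_max = (13/4)²/(13/2) = 13/8
13 ≥ 13/8 ⇒ cruise phase
t_a = (13/4)/(13/2) = 1/2; v_peak = 13/4
d_cruise = 13 − 13/8 = 91/8; t_c = (91/8)/(13/4) = 7/2
T = 2·1/2 + 7/2 = 9/2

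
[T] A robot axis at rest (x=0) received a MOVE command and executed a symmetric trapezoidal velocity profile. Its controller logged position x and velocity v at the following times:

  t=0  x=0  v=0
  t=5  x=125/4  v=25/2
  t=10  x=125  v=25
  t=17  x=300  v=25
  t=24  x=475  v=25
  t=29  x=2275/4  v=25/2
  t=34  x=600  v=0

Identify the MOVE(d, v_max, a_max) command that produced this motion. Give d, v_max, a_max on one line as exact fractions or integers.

d=600 v_max=25 a_max=5/2

final state: t=34, x=600, v=0 → d = 600
a_max = (25/2−0)/(5−0) = 5/2
max v = 25 over t∈[10,24] → v_max = 25
check: 25·(10+14) = 600 ✓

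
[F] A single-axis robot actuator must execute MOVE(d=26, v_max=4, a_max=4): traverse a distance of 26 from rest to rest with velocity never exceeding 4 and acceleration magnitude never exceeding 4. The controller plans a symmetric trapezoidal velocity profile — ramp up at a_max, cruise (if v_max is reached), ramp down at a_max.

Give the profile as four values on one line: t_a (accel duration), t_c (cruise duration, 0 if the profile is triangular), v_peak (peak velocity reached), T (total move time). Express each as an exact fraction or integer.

(v_max)²/a_max = 4²/4 = 4
26 ≥ 4 ⇒ cruise phase
t_a = 4/4 = 1; v_peak = 4
d_cruise = 26 − 4 = 22; t_c = 22/4 = 11/2
T = 2·1 + 11/2 = 15/2

t_a=1 t_c=11/2 v_peak=4 T=15/2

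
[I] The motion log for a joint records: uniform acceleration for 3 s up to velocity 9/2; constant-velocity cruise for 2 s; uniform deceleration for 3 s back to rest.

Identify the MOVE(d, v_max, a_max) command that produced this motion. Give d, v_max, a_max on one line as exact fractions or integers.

a_max = (9/2)/3 = 3/2
d_a = ½·9/2·3 = 27/4; d_c = 9/2·2 = 9
d = 2·27/4 + 9 = 45/2
t_c = 2 > 0 so v_max = 9/2

d=45/2 v_max=9/2 a_max=3/2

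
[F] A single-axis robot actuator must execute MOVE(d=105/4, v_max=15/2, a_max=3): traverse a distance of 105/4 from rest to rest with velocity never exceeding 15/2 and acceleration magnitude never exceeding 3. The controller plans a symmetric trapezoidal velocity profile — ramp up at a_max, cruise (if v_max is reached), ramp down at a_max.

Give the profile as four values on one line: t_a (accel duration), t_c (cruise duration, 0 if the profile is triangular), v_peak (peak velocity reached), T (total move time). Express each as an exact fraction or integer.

t_a=5/2 t_c=1 v_peak=15/2 T=6

(v_max)²/a_max = (15/2)²/3 = 75/4
105/4 ≥ 75/4 so v_max reached
t_a = (15/2)/3 = 5/2; v_peak = 15/2
d_cruise = 105/4 − 75/4 = 15/2; t_c = (15/2)/(15/2) = 1
T = 2·5/2 + 1 = 6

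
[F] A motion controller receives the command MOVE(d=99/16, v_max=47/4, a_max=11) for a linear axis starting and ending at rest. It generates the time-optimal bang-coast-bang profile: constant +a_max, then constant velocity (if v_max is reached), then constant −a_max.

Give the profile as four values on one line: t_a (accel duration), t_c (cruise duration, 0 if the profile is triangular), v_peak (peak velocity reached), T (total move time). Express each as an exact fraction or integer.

vₘ²/aₘ = (47/4)²/11 = 2209/176
99/16 < 2209/176 ⇒ no cruise
v_peak = √(99/16·11) = √(1089/16) = 33/4
t_a = (33/4)/11 = 3/4; t_c = 0
T = 2·3/4 = 3/2

t_a=3/4 t_c=0 v_peak=33/4 T=3/2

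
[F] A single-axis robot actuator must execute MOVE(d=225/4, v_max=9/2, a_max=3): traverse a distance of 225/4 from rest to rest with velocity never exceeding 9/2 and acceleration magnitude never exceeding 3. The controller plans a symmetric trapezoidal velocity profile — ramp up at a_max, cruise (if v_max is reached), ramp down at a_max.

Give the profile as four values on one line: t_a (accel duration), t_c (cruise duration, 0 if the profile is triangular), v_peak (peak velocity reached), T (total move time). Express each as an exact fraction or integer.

vₘ²/aₘ = (9/2)²/3 = 27/4
225/4 ≥ 27/4 ⇒ cruise phase
t_a = (9/2)/3 = 3/2; v_peak = 9/2
d_cruise = 225/4 − 27/4 = 99/2; t_c = (99/2)/(9/2) = 11
T = 2·3/2 + 11 = 14

t_a=3/2 t_c=11 v_peak=9/2 T=14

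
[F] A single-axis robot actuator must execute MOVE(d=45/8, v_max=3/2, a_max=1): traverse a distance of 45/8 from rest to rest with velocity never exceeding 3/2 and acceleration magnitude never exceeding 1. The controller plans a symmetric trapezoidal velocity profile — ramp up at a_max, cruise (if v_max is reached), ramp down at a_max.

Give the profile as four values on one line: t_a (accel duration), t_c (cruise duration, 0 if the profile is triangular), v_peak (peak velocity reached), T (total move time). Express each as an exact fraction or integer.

t_a=3/2 t_c=9/4 v_peak=3/2 T=21/4

v_max²/a_max = (3/2)²/1 = 9/4
45/8 ≥ 9/4 ⇒ cruise phase
t_a = (3/2)/1 = 3/2; v_peak = 3/2
d_cruise = 45/8 − 9/4 = 27/8; t_c = (27/8)/(3/2) = 9/4
T = 2·3/2 + 9/4 = 21/4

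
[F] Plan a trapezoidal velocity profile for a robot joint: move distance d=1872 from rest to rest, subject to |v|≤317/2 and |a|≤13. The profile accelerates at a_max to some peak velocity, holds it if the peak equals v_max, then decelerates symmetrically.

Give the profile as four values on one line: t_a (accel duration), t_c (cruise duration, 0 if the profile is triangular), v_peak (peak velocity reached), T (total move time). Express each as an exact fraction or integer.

v_max²/a_max = (317/2)²/13 = 100489/52
1872 < 100489/52 so t_c = 0
v_peak = √(1872·13) = √24336 = 156
t_a = 156/13 = 12; t_c = 0
T = 2·12 = 24

t_a=12 t_c=0 v_peak=156 T=24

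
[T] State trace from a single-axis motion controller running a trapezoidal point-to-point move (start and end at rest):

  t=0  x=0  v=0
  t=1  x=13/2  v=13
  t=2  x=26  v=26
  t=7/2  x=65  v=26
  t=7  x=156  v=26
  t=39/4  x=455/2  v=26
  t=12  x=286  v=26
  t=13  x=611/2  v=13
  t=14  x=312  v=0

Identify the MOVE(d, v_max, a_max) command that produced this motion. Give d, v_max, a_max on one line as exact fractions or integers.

final state: t=14, x=312, v=0 → d = 312
a_max = (13−0)/(1−0) = 13
max v = 26 over t∈[2,12] → v_max = 26
check: 26·(2+10) = 312 ✓

d=312 v_max=26 a_max=13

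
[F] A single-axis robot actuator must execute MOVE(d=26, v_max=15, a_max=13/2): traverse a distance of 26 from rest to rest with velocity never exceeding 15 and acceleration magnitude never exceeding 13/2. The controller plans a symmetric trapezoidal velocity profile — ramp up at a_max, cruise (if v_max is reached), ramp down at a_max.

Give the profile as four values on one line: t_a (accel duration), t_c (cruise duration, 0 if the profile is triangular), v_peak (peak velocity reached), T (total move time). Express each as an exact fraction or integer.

vₘ²/aₘ = 15²/(13/2) = 450/13
26 < 450/13 so t_c = 0
v_peak = √(26·13/2) = √169 = 13
t_a = 13/(13/2) = 2; t_c = 0
T = 2·2 = 4

t_a=2 t_c=0 v_peak=13 T=4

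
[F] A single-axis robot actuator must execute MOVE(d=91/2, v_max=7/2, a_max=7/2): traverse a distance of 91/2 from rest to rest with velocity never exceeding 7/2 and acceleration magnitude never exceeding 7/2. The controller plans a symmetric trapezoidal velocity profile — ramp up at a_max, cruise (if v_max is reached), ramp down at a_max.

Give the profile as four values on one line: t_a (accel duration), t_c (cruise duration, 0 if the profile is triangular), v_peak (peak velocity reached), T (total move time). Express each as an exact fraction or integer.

v_max²/a_max = (7/2)²/(7/2) = 7/2
91/2 ≥ 7/2 ⇒ cruise phase
t_a = (7/2)/(7/2) = 1; v_peak = 7/2
d_cruise = 91/2 − 7/2 = 42; t_c = 42/(7/2) = 12
T = 2·1 + 12 = 14

t_a=1 t_c=12 v_peak=7/2 T=14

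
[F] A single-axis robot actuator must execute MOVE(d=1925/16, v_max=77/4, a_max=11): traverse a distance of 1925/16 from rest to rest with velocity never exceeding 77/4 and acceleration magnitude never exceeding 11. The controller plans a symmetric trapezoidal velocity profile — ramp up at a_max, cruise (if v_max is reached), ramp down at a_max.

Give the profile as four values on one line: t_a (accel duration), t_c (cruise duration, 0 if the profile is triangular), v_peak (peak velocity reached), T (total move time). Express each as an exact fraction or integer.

t_a=7/4 t_c=9/2 v_peak=77/4 T=8

(v_max)²/a_max = (77/4)²/11 = 539/16
1925/16 ≥ 539/16 ⇒ cruise phase
t_a = (77/4)/11 = 7/4; v_peak = 77/4
d_cruise = 1925/16 − 539/16 = 693/8; t_c = (693/8)/(77/4) = 9/2
T = 2·7/4 + 9/2 = 8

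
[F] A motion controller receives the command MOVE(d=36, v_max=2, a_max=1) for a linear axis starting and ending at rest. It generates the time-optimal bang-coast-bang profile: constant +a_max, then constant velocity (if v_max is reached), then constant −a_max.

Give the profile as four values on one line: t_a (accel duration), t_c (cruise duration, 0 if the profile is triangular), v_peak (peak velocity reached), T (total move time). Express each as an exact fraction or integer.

t_a=2 t_c=16 v_peak=2 T=20

v_max²/a_max = 2²/1 = 4
36 ≥ 4 ⇒ cruise phase
t_a = 2/1 = 2; v_peak = 2
d_cruise = 36 − 4 = 32; t_c = 32/2 = 16
T = 2·2 + 16 = 20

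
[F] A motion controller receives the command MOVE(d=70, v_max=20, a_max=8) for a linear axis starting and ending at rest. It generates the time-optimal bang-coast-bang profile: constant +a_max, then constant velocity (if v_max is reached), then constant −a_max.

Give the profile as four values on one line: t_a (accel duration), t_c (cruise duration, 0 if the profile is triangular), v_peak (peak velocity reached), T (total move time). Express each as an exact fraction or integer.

v_max²/a_max = 20²/8 = 50
70 ≥ 50 → trapezoidal
t_a = 20/8 = 5/2; v_peak = 20
d_cruise = 70 − 50 = 20; t_c = 20/20 = 1
T = 2·5/2 + 1 = 6

t_a=5/2 t_c=1 v_peak=20 T=6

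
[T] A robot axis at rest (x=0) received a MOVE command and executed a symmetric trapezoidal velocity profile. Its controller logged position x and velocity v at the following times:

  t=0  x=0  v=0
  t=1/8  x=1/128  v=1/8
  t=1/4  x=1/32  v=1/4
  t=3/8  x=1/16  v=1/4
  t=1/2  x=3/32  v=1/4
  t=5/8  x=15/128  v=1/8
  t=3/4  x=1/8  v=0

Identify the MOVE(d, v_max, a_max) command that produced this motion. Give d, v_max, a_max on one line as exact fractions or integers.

d=1/8 v_max=1/4 a_max=1

final state: t=3/4, x=1/8, v=0 → d = 1/8
a_max = (1/8−0)/(1/8−0) = 1
max v = 1/4 over t∈[1/4,1/2] → v_max = 1/4
check: 1/4·(1/4+1/4) = 1/8 ✓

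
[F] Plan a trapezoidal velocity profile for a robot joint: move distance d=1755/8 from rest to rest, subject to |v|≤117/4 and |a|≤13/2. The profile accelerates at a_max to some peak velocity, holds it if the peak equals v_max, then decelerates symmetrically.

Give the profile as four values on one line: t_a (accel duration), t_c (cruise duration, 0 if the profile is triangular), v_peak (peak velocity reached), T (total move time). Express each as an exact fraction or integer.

v_max²/a_max = (117/4)²/(13/2) = 1053/8
1755/8 ≥ 1053/8 ⇒ cruise phase
t_a = (117/4)/(13/2) = 9/2; v_peak = 117/4
d_cruise = 1755/8 − 1053/8 = 351/4; t_c = (351/4)/(117/4) = 3
T = 2·9/2 + 3 = 12

t_a=9/2 t_c=3 v_peak=117/4 T=12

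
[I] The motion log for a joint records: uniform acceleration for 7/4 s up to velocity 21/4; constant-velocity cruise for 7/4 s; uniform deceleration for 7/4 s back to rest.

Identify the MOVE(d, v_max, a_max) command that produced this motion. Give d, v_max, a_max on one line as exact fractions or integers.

a_max = (21/4)/(7/4) = 3
d_a = ½·21/4·7/4 = 147/32; d_c = 21/4·7/4 = 147/16
d = 2·147/32 + 147/16 = 147/8
t_c = 7/4 > 0 so v_max = 21/4

d=147/8 v_max=21/4 a_max=3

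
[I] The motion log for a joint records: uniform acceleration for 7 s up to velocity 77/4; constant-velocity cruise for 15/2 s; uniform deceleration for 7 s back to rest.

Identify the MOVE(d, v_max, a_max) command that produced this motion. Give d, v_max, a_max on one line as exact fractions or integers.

a_max = (77/4)/7 = 11/4
d_a = ½·77/4·7 = 539/8; d_c = 77/4·15/2 = 1155/8
d = 2·539/8 + 1155/8 = 2233/8
t_c = 15/2 > 0 ⇒ limit active, v_max = 77/4

d=2233/8 v_max=77/4 a_max=11/4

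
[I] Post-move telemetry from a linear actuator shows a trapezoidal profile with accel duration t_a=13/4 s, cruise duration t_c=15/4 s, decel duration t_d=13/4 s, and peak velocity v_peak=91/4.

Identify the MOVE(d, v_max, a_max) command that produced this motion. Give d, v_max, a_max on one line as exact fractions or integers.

d=637/4 v_max=91/4 a_max=7

a_max = (91/4)/(13/4) = 7
d_a = ½·91/4·13/4 = 1183/32; d_c = 91/4·15/4 = 1365/16
d = 2·1183/32 + 1365/16 = 637/4
t_c = 15/4 > 0 → v_max = v_peak = 91/4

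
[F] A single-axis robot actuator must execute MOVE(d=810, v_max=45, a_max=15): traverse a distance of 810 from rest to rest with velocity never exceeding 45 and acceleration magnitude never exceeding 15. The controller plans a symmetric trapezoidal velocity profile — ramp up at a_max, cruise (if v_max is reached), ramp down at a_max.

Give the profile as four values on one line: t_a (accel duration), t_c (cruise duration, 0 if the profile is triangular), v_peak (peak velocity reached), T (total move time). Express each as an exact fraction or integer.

t_a=3 t_c=15 v_peak=45 T=21

vₘ²/aₘ = 45²/15 = 135
810 ≥ 135 → trapezoidal
t_a = 45/15 = 3; v_peak = 45
d_cruise = 810 − 135 = 675; t_c = 675/45 = 15
T = 2·3 + 15 = 21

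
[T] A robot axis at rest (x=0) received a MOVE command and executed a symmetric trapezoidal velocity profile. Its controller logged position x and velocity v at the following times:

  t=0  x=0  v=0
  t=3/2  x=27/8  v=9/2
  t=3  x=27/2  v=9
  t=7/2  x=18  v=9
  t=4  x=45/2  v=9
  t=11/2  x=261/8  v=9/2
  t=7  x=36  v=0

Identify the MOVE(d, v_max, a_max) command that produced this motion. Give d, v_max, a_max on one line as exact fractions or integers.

d=36 v_max=9 a_max=3

final state: t=7, x=36, v=0 → d = 36
a_max = (9/2−0)/(3/2−0) = 3
max v = 9 over t∈[3,4] → v_max = 9
check: 9·(3+1) = 36 ✓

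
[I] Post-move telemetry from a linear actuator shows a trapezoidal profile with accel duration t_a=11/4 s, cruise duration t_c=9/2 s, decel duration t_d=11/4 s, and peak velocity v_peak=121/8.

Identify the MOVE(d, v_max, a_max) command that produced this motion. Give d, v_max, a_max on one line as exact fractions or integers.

a_max = (121/8)/(11/4) = 11/2
d_a = ½·121/8·11/4 = 1331/64; d_c = 121/8·9/2 = 1089/16
d = 2·1331/64 + 1089/16 = 3509/32
t_c = 9/2 > 0 → v_max = v_peak = 121/8

d=3509/32 v_max=121/8 a_max=11/2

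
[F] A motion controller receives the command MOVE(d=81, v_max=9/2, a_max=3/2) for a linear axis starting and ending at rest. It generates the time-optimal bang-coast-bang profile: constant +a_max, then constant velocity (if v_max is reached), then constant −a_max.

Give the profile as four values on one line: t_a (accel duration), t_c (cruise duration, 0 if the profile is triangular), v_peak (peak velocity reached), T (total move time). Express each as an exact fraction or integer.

t_a=3 t_c=15 v_peak=9/2 T=21

vₘ²/aₘ = (9/2)²/(3/2) = 27/2
81 ≥ 27/2 → trapezoidal
t_a = (9/2)/(3/2) = 3; v_peak = 9/2
d_cruise = 81 − 27/2 = 135/2; t_c = (135/2)/(9/2) = 15
T = 2·3 + 15 = 21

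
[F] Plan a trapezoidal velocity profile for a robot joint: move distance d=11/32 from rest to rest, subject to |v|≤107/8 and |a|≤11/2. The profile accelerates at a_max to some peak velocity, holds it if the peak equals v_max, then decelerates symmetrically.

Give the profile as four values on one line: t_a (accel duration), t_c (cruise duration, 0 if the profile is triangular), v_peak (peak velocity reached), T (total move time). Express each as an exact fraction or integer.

(v_max)²/a_max = (107/8)²/(11/2) = 11449/352
11/32 < 11449/352 ⇒ no cruise
v_peak = √(11/32·11/2) = √(121/64) = 11/8
t_a = (11/8)/(11/2) = 1/4; t_c = 0
T = 2·1/4 = 1/2

t_a=1/4 t_c=0 v_peak=11/8 T=1/2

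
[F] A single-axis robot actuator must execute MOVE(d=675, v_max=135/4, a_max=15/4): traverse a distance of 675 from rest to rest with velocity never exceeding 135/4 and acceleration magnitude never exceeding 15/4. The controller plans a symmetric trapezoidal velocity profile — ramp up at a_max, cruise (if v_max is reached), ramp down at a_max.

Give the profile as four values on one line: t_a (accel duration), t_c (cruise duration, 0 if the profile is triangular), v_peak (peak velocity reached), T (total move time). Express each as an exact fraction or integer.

t_a=9 t_c=11 v_peak=135/4 T=29

(v_max)²/a_max = (135/4)²/(15/4) = 1215/4
675 ≥ 1215/4 → trapezoidal
t_a = (135/4)/(15/4) = 9; v_peak = 135/4
d_cruise = 675 − 1215/4 = 1485/4; t_c = (1485/4)/(135/4) = 11
T = 2·9 + 11 = 29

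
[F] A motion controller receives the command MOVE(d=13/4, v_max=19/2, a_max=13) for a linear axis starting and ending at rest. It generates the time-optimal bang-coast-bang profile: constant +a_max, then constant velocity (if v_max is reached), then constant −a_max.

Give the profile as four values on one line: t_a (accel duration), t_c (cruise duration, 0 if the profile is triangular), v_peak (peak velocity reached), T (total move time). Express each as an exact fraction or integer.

t_a=1/2 t_c=0 v_peak=13/2 T=1

(v_max)²/a_max = (19/2)²/13 = 361/52
13/4 < 361/52 so t_c = 0
v_peak = √(13/4·13) = √(169/4) = 13/2
t_a = (13/2)/13 = 1/2; t_c = 0
T = 2·1/2 = 1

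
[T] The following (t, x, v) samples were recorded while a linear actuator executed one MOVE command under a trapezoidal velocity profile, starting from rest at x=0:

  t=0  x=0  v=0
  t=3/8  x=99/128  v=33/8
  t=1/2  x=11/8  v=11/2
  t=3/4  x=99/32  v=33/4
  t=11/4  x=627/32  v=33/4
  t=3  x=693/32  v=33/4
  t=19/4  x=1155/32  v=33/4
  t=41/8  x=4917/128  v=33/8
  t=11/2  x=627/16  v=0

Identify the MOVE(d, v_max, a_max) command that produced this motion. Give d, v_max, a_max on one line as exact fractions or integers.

final state: t=11/2, x=627/16, v=0 → d = 627/16
a_max = (33/8−0)/(3/8−0) = 11
max v = 33/4 over t∈[3/4,19/4] → v_max = 33/4
check: 33/4·(3/4+4) = 627/16 ✓

d=627/16 v_max=33/4 a_max=11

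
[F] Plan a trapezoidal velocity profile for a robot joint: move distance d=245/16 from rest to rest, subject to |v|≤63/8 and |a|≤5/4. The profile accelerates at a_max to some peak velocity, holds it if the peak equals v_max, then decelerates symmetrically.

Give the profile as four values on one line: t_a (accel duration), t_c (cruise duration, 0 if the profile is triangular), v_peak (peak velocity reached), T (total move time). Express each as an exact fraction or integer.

vₘ²/aₘ = (63/8)²/(5/4) = 3969/80
245/16 < 3969/80 so t_c = 0
v_peak = √(245/16·5/4) = √(1225/64) = 35/8
t_a = (35/8)/(5/4) = 7/2; t_c = 0
T = 2·7/2 = 7

t_a=7/2 t_c=0 v_peak=35/8 T=7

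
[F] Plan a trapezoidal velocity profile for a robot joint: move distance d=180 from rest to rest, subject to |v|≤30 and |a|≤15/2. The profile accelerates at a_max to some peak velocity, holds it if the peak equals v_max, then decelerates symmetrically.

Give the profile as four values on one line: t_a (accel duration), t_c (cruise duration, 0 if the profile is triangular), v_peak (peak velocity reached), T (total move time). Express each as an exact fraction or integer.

t_a=4 t_c=2 v_peak=30 T=10

vₘ²/aₘ = 30²/(15/2) = 120
180 ≥ 120 so v_max reached
t_a = 30/(15/2) = 4; v_peak = 30
d_cruise = 180 − 120 = 60; t_c = 60/30 = 2
T = 2·4 + 2 = 10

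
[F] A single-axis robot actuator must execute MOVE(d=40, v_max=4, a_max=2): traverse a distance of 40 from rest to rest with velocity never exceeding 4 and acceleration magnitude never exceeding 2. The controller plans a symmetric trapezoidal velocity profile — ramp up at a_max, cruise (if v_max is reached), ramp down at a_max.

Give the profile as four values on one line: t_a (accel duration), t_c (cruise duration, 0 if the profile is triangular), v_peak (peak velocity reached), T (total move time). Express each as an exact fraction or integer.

t_a=2 t_c=8 v_peak=4 T=12

(v_max)²/a_max = 4²/2 = 8
40 ≥ 8 → trapezoidal
t_a = 4/2 = 2; v_peak = 4
d_cruise = 40 − 8 = 32; t_c = 32/4 = 8
T = 2·2 + 8 = 12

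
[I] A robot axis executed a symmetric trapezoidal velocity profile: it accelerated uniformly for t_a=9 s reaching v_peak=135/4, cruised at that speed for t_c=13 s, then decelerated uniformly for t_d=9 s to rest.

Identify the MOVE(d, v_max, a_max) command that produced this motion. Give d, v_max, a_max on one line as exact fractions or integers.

d=1485/2 v_max=135/4 a_max=15/4

a_max = (135/4)/9 = 15/4
d_a = ½·135/4·9 = 1215/8; d_c = 135/4·13 = 1755/4
d = 2·1215/8 + 1755/4 = 1485/2
t_c = 13 > 0 ⇒ limit active, v_max = 135/4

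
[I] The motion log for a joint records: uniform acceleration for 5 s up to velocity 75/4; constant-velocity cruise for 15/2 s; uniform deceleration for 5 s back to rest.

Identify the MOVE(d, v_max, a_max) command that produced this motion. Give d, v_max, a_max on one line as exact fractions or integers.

a_max = (75/4)/5 = 15/4
d_a = ½·75/4·5 = 375/8; d_c = 75/4·15/2 = 1125/8
d = 2·375/8 + 1125/8 = 1875/8
t_c = 15/2 > 0 → v_max = v_peak = 75/4

d=1875/8 v_max=75/4 a_max=15/4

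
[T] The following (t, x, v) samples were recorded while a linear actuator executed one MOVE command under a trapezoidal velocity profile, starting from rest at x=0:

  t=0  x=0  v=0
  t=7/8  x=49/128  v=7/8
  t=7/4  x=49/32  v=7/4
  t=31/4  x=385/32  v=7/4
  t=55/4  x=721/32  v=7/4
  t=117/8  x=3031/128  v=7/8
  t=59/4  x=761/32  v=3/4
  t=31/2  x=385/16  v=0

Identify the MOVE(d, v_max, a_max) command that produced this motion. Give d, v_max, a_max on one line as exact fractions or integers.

d=385/16 v_max=7/4 a_max=1

final state: t=31/2, x=385/16, v=0 → d = 385/16
a_max = (7/8−0)/(7/8−0) = 1
max v = 7/4 over t∈[7/4,55/4] → v_max = 7/4
check: 7/4·(7/4+12) = 385/16 ✓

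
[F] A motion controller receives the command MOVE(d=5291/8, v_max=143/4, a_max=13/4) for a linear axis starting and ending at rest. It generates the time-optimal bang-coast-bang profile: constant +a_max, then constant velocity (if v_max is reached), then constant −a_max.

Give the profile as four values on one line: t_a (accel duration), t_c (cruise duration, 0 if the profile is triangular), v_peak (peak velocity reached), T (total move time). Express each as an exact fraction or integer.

v_max²/a_max = (143/4)²/(13/4) = 1573/4
5291/8 ≥ 1573/4 → trapezoidal
t_a = (143/4)/(13/4) = 11; v_peak = 143/4
d_cruise = 5291/8 − 1573/4 = 2145/8; t_c = (2145/8)/(143/4) = 15/2
T = 2·11 + 15/2 = 59/2

t_a=11 t_c=15/2 v_peak=143/4 T=59/2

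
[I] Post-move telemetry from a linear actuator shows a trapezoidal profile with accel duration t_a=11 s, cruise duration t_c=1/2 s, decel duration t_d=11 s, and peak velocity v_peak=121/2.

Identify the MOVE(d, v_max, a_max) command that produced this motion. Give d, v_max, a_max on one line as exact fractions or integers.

a_max = (121/2)/11 = 11/2
d_a = ½·121/2·11 = 1331/4; d_c = 121/2·1/2 = 121/4
d = 2·1331/4 + 121/4 = 2783/4
t_c = 1/2 > 0 so v_max = 121/2

d=2783/4 v_max=121/2 a_max=11/2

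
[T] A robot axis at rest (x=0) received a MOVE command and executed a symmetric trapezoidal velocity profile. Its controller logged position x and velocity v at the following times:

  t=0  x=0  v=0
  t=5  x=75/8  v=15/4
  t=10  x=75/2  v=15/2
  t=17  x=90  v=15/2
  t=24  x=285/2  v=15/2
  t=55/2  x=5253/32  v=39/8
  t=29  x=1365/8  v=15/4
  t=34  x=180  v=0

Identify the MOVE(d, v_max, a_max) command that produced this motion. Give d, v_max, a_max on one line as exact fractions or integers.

final state: t=34, x=180, v=0 → d = 180
a_max = (15/4−0)/(5−0) = 3/4
max v = 15/2 over t∈[10,24] → v_max = 15/2
check: 15/2·(10+14) = 180 ✓

d=180 v_max=15/2 a_max=3/4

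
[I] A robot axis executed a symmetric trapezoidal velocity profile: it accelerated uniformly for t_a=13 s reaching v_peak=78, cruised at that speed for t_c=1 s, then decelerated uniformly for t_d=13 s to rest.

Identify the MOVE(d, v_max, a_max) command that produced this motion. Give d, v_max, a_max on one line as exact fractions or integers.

a_max = 78/13 = 6
d_a = ½·78·13 = 507; d_c = 78·1 = 78
d = 2·507 + 78 = 1092
t_c = 1 > 0 so v_max = 78

d=1092 v_max=78 a_max=6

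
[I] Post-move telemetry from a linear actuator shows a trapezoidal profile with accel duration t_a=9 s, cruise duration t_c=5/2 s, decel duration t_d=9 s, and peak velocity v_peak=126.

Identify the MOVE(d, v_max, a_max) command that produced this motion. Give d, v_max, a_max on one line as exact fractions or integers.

a_max = 126/9 = 14
d_a = ½·126·9 = 567; d_c = 126·5/2 = 315
d = 2·567 + 315 = 1449
t_c = 5/2 > 0 ⇒ limit active, v_max = 126

d=1449 v_max=126 a_max=14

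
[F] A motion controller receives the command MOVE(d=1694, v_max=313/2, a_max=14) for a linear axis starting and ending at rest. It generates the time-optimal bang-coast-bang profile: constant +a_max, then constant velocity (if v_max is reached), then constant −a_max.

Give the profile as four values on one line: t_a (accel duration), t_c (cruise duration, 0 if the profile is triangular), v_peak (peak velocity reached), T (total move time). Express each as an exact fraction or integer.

t_a=11 t_c=0 v_peak=154 T=22

vₘ²/aₘ = (313/2)²/14 = 97969/56
1694 < 97969/56 so t_c = 0
v_peak = √(1694·14) = √23716 = 154
t_a = 154/14 = 11; t_c = 0
T = 2·11 = 22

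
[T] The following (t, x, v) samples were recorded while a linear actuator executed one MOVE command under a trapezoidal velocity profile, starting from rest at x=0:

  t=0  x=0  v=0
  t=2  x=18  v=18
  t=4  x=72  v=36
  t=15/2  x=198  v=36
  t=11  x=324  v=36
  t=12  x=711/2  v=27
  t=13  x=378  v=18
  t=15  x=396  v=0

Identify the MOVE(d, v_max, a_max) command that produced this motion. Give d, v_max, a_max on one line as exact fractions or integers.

d=396 v_max=36 a_max=9

final state: t=15, x=396, v=0 → d = 396
a_max = (18−0)/(2−0) = 9
max v = 36 over t∈[4,11] → v_max = 36
check: 36·(4+7) = 396 ✓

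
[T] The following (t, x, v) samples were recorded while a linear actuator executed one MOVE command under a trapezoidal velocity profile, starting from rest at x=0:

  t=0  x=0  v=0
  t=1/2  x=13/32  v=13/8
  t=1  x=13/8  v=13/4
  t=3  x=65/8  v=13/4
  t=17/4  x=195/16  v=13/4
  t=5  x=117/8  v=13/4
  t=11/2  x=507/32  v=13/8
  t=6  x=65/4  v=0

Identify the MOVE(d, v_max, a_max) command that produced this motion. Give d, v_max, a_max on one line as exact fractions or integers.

d=65/4 v_max=13/4 a_max=13/4

final state: t=6, x=65/4, v=0 → d = 65/4
a_max = (13/8−0)/(1/2−0) = 13/4
max v = 13/4 over t∈[1,5] → v_max = 13/4
check: 13/4·(1+4) = 65/4 ✓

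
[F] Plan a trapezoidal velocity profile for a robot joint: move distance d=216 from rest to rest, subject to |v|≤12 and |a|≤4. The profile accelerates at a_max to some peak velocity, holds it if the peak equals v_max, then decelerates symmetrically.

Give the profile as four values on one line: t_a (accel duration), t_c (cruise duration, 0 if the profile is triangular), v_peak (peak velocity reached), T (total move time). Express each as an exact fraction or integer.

(v_max)²/a_max = 12²/4 = 36
216 ≥ 36 ⇒ cruise phase
t_a = 12/4 = 3; v_peak = 12
d_cruise = 216 − 36 = 180; t_c = 180/12 = 15
T = 2·3 + 15 = 21

t_a=3 t_c=15 v_peak=12 T=21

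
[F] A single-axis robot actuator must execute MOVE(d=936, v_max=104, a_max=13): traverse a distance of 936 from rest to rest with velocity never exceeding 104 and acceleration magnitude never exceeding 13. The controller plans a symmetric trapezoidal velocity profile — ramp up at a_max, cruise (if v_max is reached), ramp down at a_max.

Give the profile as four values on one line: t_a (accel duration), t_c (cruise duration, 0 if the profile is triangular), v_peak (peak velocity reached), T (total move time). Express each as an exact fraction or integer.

(v_max)²/a_max = 104²/13 = 832
936 ≥ 832 so v_max reached
t_a = 104/13 = 8; v_peak = 104
d_cruise = 936 − 832 = 104; t_c = 104/104 = 1
T = 2·8 + 1 = 17

t_a=8 t_c=1 v_peak=104 T=17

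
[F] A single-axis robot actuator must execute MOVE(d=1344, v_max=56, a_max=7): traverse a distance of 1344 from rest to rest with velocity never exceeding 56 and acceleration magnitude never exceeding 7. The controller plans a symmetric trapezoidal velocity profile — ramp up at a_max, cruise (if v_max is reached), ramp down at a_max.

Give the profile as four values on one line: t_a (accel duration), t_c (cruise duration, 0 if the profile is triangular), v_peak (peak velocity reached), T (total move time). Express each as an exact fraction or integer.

t_a=8 t_c=16 v_peak=56 T=32

(v_max)²/a_max = 56²/7 = 448
1344 ≥ 448 → trapezoidal
t_a = 56/7 = 8; v_peak = 56
d_cruise = 1344 − 448 = 896; t_c = 896/56 = 16
T = 2·8 + 16 = 32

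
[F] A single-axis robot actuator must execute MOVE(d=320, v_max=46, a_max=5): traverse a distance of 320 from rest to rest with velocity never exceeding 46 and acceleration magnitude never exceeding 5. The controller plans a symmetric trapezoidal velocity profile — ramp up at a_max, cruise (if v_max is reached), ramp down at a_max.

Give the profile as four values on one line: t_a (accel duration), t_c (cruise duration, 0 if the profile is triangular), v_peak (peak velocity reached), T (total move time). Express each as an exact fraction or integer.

t_a=8 t_c=0 v_peak=40 T=16

vₘ²/aₘ = 46²/5 = 2116/5
320 < 2116/5 ⇒ no cruise
v_peak = √(320·5) = √1600 = 40
t_a = 40/5 = 8; t_c = 0
T = 2·8 = 16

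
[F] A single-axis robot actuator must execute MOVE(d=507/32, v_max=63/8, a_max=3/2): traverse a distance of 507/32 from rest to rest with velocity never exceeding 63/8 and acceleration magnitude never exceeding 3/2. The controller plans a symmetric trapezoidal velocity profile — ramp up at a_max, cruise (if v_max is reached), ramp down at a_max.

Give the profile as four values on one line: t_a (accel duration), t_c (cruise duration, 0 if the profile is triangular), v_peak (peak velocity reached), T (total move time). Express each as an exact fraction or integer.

t_a=13/4 t_c=0 v_peak=39/8 T=13/2

vₘ²/aₘ = (63/8)²/(3/2) = 1323/32
507/32 < 1323/32 ⇒ no cruise
v_peak = √(507/32·3/2) = √(1521/64) = 39/8
t_a = (39/8)/(3/2) = 13/4; t_c = 0
T = 2·13/4 = 13/2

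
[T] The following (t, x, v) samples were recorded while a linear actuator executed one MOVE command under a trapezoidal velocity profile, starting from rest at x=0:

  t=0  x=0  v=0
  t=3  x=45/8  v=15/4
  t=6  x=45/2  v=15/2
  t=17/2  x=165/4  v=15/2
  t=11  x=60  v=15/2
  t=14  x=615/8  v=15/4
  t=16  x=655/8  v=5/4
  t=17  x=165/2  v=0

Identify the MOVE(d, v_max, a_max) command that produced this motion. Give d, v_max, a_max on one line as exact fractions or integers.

final state: t=17, x=165/2, v=0 → d = 165/2
a_max = (15/4−0)/(3−0) = 5/4
max v = 15/2 over t∈[6,11] → v_max = 15/2
check: 15/2·(6+5) = 165/2 ✓

d=165/2 v_max=15/2 a_max=5/4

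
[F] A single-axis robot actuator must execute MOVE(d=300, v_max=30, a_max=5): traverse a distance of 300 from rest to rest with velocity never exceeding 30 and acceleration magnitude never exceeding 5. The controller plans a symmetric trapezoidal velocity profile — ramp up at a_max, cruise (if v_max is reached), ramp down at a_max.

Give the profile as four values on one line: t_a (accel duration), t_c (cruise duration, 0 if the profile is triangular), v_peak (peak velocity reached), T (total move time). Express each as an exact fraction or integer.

t_a=6 t_c=4 v_peak=30 T=16

v_max²/a_max = 30²/5 = 180
300 ≥ 180 ⇒ cruise phase
t_a = 30/5 = 6; v_peak = 30
d_cruise = 300 − 180 = 120; t_c = 120/30 = 4
T = 2·6 + 4 = 16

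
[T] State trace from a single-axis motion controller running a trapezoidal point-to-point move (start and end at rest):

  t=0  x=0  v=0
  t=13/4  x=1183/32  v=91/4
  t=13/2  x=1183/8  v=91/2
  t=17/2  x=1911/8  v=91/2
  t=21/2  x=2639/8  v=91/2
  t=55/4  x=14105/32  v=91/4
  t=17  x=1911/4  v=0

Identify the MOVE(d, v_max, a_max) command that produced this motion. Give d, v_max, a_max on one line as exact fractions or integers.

d=1911/4 v_max=91/2 a_max=7

final state: t=17, x=1911/4, v=0 → d = 1911/4
a_max = (91/4−0)/(13/4−0) = 7
max v = 91/2 over t∈[13/2,21/2] → v_max = 91/2
check: 91/2·(13/2+4) = 1911/4 ✓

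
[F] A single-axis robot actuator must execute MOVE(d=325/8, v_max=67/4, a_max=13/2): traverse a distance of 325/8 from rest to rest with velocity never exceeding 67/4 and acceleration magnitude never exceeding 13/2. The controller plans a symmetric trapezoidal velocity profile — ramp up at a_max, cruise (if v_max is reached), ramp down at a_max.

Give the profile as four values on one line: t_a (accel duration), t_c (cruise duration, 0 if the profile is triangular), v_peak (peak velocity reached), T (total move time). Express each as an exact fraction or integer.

t_a=5/2 t_c=0 v_peak=65/4 T=5

v_max²/a_max = (67/4)²/(13/2) = 4489/104
325/8 < 4489/104 so t_c = 0
v_peak = √(325/8·13/2) = √(4225/16) = 65/4
t_a = (65/4)/(13/2) = 5/2; t_c = 0
T = 2·5/2 = 5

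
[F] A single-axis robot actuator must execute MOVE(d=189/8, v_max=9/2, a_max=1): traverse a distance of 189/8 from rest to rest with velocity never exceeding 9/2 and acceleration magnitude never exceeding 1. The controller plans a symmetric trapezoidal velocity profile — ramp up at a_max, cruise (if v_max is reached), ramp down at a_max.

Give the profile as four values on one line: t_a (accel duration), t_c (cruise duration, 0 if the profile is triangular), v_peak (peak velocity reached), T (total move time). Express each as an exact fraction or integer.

t_a=9/2 t_c=3/4 v_peak=9/2 T=39/4

vₘ²/aₘ = (9/2)²/1 = 81/4
189/8 ≥ 81/4 ⇒ cruise phase
t_a = (9/2)/1 = 9/2; v_peak = 9/2
d_cruise = 189/8 − 81/4 = 27/8; t_c = (27/8)/(9/2) = 3/4
T = 2·9/2 + 3/4 = 39/4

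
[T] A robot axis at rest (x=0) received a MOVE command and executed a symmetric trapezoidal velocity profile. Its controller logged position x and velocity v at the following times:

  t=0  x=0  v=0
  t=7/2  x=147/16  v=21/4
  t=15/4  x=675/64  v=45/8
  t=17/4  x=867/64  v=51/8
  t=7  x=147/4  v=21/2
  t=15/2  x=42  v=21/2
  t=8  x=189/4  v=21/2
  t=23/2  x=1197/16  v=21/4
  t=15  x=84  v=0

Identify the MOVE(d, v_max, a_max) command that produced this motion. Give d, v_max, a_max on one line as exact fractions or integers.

final state: t=15, x=84, v=0 → d = 84
a_max = (21/4−0)/(7/2−0) = 3/2
max v = 21/2 over t∈[7,8] → v_max = 21/2
check: 21/2·(7+1) = 84 ✓

d=84 v_max=21/2 a_max=3/2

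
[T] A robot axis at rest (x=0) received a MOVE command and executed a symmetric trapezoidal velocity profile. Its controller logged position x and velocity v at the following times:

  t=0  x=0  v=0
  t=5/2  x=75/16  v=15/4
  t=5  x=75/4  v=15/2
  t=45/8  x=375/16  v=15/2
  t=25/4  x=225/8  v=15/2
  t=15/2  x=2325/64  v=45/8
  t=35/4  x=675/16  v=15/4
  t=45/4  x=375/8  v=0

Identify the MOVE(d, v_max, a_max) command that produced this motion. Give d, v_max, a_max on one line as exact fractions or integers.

final state: t=45/4, x=375/8, v=0 → d = 375/8
a_max = (15/4−0)/(5/2−0) = 3/2
max v = 15/2 over t∈[5,25/4] → v_max = 15/2
check: 15/2·(5+5/4) = 375/8 ✓

d=375/8 v_max=15/2 a_max=3/2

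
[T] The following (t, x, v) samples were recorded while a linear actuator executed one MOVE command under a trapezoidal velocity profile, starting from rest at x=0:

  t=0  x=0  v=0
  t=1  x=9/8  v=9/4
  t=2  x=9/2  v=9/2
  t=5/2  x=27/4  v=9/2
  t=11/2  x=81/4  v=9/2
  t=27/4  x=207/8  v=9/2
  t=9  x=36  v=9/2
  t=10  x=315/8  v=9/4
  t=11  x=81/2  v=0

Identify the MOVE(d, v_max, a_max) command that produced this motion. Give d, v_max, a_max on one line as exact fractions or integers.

final state: t=11, x=81/2, v=0 → d = 81/2
a_max = (9/4−0)/(1−0) = 9/4
max v = 9/2 over t∈[2,9] → v_max = 9/2
check: 9/2·(2+7) = 81/2 ✓

d=81/2 v_max=9/2 a_max=9/4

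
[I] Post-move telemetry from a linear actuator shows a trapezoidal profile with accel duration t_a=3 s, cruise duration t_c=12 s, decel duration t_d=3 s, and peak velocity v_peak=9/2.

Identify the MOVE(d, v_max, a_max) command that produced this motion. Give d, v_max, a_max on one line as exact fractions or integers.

a_max = (9/2)/3 = 3/2
d_a = ½·9/2·3 = 27/4; d_c = 9/2·12 = 54
d = 2·27/4 + 54 = 135/2
t_c = 12 > 0 → v_max = v_peak = 9/2

d=135/2 v_max=9/2 a_max=3/2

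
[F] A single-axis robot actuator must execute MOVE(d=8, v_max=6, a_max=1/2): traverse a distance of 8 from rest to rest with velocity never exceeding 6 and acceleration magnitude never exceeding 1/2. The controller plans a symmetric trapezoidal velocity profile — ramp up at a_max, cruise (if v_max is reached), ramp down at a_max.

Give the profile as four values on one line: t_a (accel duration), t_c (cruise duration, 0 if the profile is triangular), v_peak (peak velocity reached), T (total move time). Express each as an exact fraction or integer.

(v_max)²/a_max = 6²/(1/2) = 72
8 < 72 → triangular
v_peak = √(8·1/2) = √4 = 2
t_a = 2/(1/2) = 4; t_c = 0
T = 2·4 = 8

t_a=4 t_c=0 v_peak=2 T=8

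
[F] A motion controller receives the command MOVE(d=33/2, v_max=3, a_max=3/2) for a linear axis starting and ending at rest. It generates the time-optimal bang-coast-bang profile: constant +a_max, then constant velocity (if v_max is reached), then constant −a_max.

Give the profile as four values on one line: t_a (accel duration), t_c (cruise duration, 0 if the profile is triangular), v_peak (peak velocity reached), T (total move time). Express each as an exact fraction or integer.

t_a=2 t_c=7/2 v_peak=3 T=15/2

vₘ²/aₘ = 3²/(3/2) = 6
33/2 ≥ 6 so v_max reached
t_a = 3/(3/2) = 2; v_peak = 3
d_cruise = 33/2 − 6 = 21/2; t_c = (21/2)/3 = 7/2
T = 2·2 + 7/2 = 15/2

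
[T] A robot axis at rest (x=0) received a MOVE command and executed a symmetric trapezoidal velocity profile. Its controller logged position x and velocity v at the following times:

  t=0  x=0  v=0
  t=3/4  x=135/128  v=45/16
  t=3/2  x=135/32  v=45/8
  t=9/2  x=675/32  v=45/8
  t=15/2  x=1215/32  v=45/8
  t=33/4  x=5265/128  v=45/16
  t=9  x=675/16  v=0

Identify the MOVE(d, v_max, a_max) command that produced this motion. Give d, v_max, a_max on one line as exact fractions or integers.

final state: t=9, x=675/16, v=0 → d = 675/16
a_max = (45/16−0)/(3/4−0) = 15/4
max v = 45/8 over t∈[3/2,15/2] → v_max = 45/8
check: 45/8·(3/2+6) = 675/16 ✓

d=675/16 v_max=45/8 a_max=15/4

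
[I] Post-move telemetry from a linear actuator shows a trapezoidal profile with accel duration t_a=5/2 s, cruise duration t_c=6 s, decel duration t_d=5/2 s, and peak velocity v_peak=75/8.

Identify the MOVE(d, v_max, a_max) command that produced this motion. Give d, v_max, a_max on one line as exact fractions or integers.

a_max = (75/8)/(5/2) = 15/4
d_a = ½·75/8·5/2 = 375/32; d_c = 75/8·6 = 225/4
d = 2·375/32 + 225/4 = 1275/16
t_c = 6 > 0 → v_max = v_peak = 75/8

d=1275/16 v_max=75/8 a_max=15/4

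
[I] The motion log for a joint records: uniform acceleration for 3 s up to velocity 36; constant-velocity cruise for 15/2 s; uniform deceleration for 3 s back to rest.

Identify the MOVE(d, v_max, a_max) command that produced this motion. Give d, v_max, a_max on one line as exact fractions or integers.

d=378 v_max=36 a_max=12

a_max = 36/3 = 12
d_a = ½·36·3 = 54; d_c = 36·15/2 = 270
d = 2·54 + 270 = 378
t_c = 15/2 > 0 ⇒ limit active, v_max = 36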